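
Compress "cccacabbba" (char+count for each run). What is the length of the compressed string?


Input: cccacabbba
Runs:
  'c' x 3 => "c3"
  'a' x 1 => "a1"
  'c' x 1 => "c1"
  'a' x 1 => "a1"
  'b' x 3 => "b3"
  'a' x 1 => "a1"
Compressed: "c3a1c1a1b3a1"
Compressed length: 12

12


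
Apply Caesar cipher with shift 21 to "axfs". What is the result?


Caesar cipher: shift "axfs" by 21
  'a' (pos 0) + 21 = pos 21 = 'v'
  'x' (pos 23) + 21 = pos 18 = 's'
  'f' (pos 5) + 21 = pos 0 = 'a'
  's' (pos 18) + 21 = pos 13 = 'n'
Result: vsan

vsan


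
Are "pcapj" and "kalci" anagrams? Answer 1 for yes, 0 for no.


Strings: "pcapj", "kalci"
Sorted first:  acjpp
Sorted second: acikl
Differ at position 2: 'j' vs 'i' => not anagrams

0


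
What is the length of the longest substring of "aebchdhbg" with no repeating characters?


Input: "aebchdhbg"
Sliding window (track last position of each char):
  Position 0 ('a'): window [0,0] length 1 -- new best
  Position 1 ('e'): window [0,1] length 2 -- new best
  Position 2 ('b'): window [0,2] length 3 -- new best
  Position 3 ('c'): window [0,3] length 4 -- new best
  Position 4 ('h'): window [0,4] length 5 -- new best
  Position 5 ('d'): window [0,5] length 6 -- new best
  Position 6 ('h'): repeat (last at 4), move window start to 5
  Position 6 ('h'): window [5,6] length 2
  Position 7 ('b'): window [5,7] length 3
  Position 8 ('g'): window [5,8] length 4
Longest substring with no repeats: "aebchd" with length 6

6


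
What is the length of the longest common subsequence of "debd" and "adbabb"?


LCS of "debd" and "adbabb"
DP table:
           a    d    b    a    b    b
      0    0    0    0    0    0    0
  d   0    0    1    1    1    1    1
  e   0    0    1    1    1    1    1
  b   0    0    1    2    2    2    2
  d   0    0    1    2    2    2    2
LCS length = dp[4][6] = 2

2


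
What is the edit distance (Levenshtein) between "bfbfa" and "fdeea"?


Computing edit distance: "bfbfa" -> "fdeea"
DP table:
           f    d    e    e    a
      0    1    2    3    4    5
  b   1    1    2    3    4    5
  f   2    1    2    3    4    5
  b   3    2    2    3    4    5
  f   4    3    3    3    4    5
  a   5    4    4    4    4    4
Edit distance = dp[5][5] = 4

4


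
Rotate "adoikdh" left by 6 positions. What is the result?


Input: "adoikdh", rotate left by 6
First 6 characters: "adoikd"
Remaining characters: "h"
Concatenate remaining + first: "h" + "adoikd" = "hadoikd"

hadoikd


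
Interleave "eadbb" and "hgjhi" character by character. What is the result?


Interleaving "eadbb" and "hgjhi":
  Position 0: 'e' from first, 'h' from second => "eh"
  Position 1: 'a' from first, 'g' from second => "ag"
  Position 2: 'd' from first, 'j' from second => "dj"
  Position 3: 'b' from first, 'h' from second => "bh"
  Position 4: 'b' from first, 'i' from second => "bi"
Result: ehagdjbhbi

ehagdjbhbi


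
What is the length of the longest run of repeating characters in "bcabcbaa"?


Input: "bcabcbaa"
Scanning for longest run:
  Position 1 ('c'): new char, reset run to 1
  Position 2 ('a'): new char, reset run to 1
  Position 3 ('b'): new char, reset run to 1
  Position 4 ('c'): new char, reset run to 1
  Position 5 ('b'): new char, reset run to 1
  Position 6 ('a'): new char, reset run to 1
  Position 7 ('a'): continues run of 'a', length=2
Longest run: 'a' with length 2

2


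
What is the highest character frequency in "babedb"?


Input: babedb
Character counts:
  'a': 1
  'b': 3
  'd': 1
  'e': 1
Maximum frequency: 3

3


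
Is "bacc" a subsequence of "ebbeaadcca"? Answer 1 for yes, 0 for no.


Check if "bacc" is a subsequence of "ebbeaadcca"
Greedy scan:
  Position 0 ('e'): no match needed
  Position 1 ('b'): matches sub[0] = 'b'
  Position 2 ('b'): no match needed
  Position 3 ('e'): no match needed
  Position 4 ('a'): matches sub[1] = 'a'
  Position 5 ('a'): no match needed
  Position 6 ('d'): no match needed
  Position 7 ('c'): matches sub[2] = 'c'
  Position 8 ('c'): matches sub[3] = 'c'
  Position 9 ('a'): no match needed
All 4 characters matched => is a subsequence

1


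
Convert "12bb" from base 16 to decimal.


Input: "12bb" in base 16
Positional expansion:
  Digit '1' (value 1) x 16^3 = 4096
  Digit '2' (value 2) x 16^2 = 512
  Digit 'b' (value 11) x 16^1 = 176
  Digit 'b' (value 11) x 16^0 = 11
Sum = 4795

4795


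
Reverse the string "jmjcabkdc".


Input: jmjcabkdc
Reading characters right to left:
  Position 8: 'c'
  Position 7: 'd'
  Position 6: 'k'
  Position 5: 'b'
  Position 4: 'a'
  Position 3: 'c'
  Position 2: 'j'
  Position 1: 'm'
  Position 0: 'j'
Reversed: cdkbacjmj

cdkbacjmj


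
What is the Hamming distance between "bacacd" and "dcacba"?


Comparing "bacacd" and "dcacba" position by position:
  Position 0: 'b' vs 'd' => differ
  Position 1: 'a' vs 'c' => differ
  Position 2: 'c' vs 'a' => differ
  Position 3: 'a' vs 'c' => differ
  Position 4: 'c' vs 'b' => differ
  Position 5: 'd' vs 'a' => differ
Total differences (Hamming distance): 6

6


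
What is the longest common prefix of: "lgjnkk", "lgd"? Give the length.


Words: lgjnkk, lgd
  Position 0: all 'l' => match
  Position 1: all 'g' => match
  Position 2: ('j', 'd') => mismatch, stop
LCP = "lg" (length 2)

2


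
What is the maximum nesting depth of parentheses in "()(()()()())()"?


Input: "()(()()()())()"
Tracking depth:
  Position 0 '(': depth becomes 1
  Position 1 ')': depth becomes 0
  Position 2 '(': depth becomes 1
  Position 3 '(': depth becomes 2
  Position 4 ')': depth becomes 1
  Position 5 '(': depth becomes 2
  Position 6 ')': depth becomes 1
  Position 7 '(': depth becomes 2
  Position 8 ')': depth becomes 1
  Position 9 '(': depth becomes 2
  Position 10 ')': depth becomes 1
  Position 11 ')': depth becomes 0
  Position 12 '(': depth becomes 1
  Position 13 ')': depth becomes 0
Maximum depth reached: 2

2


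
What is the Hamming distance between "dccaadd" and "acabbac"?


Comparing "dccaadd" and "acabbac" position by position:
  Position 0: 'd' vs 'a' => differ
  Position 1: 'c' vs 'c' => same
  Position 2: 'c' vs 'a' => differ
  Position 3: 'a' vs 'b' => differ
  Position 4: 'a' vs 'b' => differ
  Position 5: 'd' vs 'a' => differ
  Position 6: 'd' vs 'c' => differ
Total differences (Hamming distance): 6

6


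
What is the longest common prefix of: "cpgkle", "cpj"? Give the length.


Words: cpgkle, cpj
  Position 0: all 'c' => match
  Position 1: all 'p' => match
  Position 2: ('g', 'j') => mismatch, stop
LCP = "cp" (length 2)

2


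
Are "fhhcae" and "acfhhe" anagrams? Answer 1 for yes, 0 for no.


Strings: "fhhcae", "acfhhe"
Sorted first:  acefhh
Sorted second: acefhh
Sorted forms match => anagrams

1


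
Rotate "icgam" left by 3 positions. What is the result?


Input: "icgam", rotate left by 3
First 3 characters: "icg"
Remaining characters: "am"
Concatenate remaining + first: "am" + "icg" = "amicg"

amicg


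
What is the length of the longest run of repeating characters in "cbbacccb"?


Input: "cbbacccb"
Scanning for longest run:
  Position 1 ('b'): new char, reset run to 1
  Position 2 ('b'): continues run of 'b', length=2
  Position 3 ('a'): new char, reset run to 1
  Position 4 ('c'): new char, reset run to 1
  Position 5 ('c'): continues run of 'c', length=2
  Position 6 ('c'): continues run of 'c', length=3
  Position 7 ('b'): new char, reset run to 1
Longest run: 'c' with length 3

3


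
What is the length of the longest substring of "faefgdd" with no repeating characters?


Input: "faefgdd"
Sliding window (track last position of each char):
  Position 0 ('f'): window [0,0] length 1 -- new best
  Position 1 ('a'): window [0,1] length 2 -- new best
  Position 2 ('e'): window [0,2] length 3 -- new best
  Position 3 ('f'): repeat (last at 0), move window start to 1
  Position 3 ('f'): window [1,3] length 3
  Position 4 ('g'): window [1,4] length 4 -- new best
  Position 5 ('d'): window [1,5] length 5 -- new best
  Position 6 ('d'): repeat (last at 5), move window start to 6
  Position 6 ('d'): window [6,6] length 1
Longest substring with no repeats: "aefgd" with length 5

5


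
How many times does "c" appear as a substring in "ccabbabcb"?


Searching for "c" in "ccabbabcb"
Scanning each position:
  Position 0: "c" => MATCH
  Position 1: "c" => MATCH
  Position 2: "a" => no
  Position 3: "b" => no
  Position 4: "b" => no
  Position 5: "a" => no
  Position 6: "b" => no
  Position 7: "c" => MATCH
  Position 8: "b" => no
Total occurrences: 3

3


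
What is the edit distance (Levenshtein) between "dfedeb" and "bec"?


Computing edit distance: "dfedeb" -> "bec"
DP table:
           b    e    c
      0    1    2    3
  d   1    1    2    3
  f   2    2    2    3
  e   3    3    2    3
  d   4    4    3    3
  e   5    5    4    4
  b   6    5    5    5
Edit distance = dp[6][3] = 5

5


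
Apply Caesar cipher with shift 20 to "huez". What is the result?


Caesar cipher: shift "huez" by 20
  'h' (pos 7) + 20 = pos 1 = 'b'
  'u' (pos 20) + 20 = pos 14 = 'o'
  'e' (pos 4) + 20 = pos 24 = 'y'
  'z' (pos 25) + 20 = pos 19 = 't'
Result: boyt

boyt


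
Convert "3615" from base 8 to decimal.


Input: "3615" in base 8
Positional expansion:
  Digit '3' (value 3) x 8^3 = 1536
  Digit '6' (value 6) x 8^2 = 384
  Digit '1' (value 1) x 8^1 = 8
  Digit '5' (value 5) x 8^0 = 5
Sum = 1933

1933


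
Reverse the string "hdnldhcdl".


Input: hdnldhcdl
Reading characters right to left:
  Position 8: 'l'
  Position 7: 'd'
  Position 6: 'c'
  Position 5: 'h'
  Position 4: 'd'
  Position 3: 'l'
  Position 2: 'n'
  Position 1: 'd'
  Position 0: 'h'
Reversed: ldchdlndh

ldchdlndh


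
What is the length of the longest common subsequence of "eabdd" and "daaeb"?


LCS of "eabdd" and "daaeb"
DP table:
           d    a    a    e    b
      0    0    0    0    0    0
  e   0    0    0    0    1    1
  a   0    0    1    1    1    1
  b   0    0    1    1    1    2
  d   0    1    1    1    1    2
  d   0    1    1    1    1    2
LCS length = dp[5][5] = 2

2


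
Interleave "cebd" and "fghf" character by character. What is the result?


Interleaving "cebd" and "fghf":
  Position 0: 'c' from first, 'f' from second => "cf"
  Position 1: 'e' from first, 'g' from second => "eg"
  Position 2: 'b' from first, 'h' from second => "bh"
  Position 3: 'd' from first, 'f' from second => "df"
Result: cfegbhdf

cfegbhdf


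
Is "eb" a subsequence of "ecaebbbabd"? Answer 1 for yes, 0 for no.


Check if "eb" is a subsequence of "ecaebbbabd"
Greedy scan:
  Position 0 ('e'): matches sub[0] = 'e'
  Position 1 ('c'): no match needed
  Position 2 ('a'): no match needed
  Position 3 ('e'): no match needed
  Position 4 ('b'): matches sub[1] = 'b'
  Position 5 ('b'): no match needed
  Position 6 ('b'): no match needed
  Position 7 ('a'): no match needed
  Position 8 ('b'): no match needed
  Position 9 ('d'): no match needed
All 2 characters matched => is a subsequence

1


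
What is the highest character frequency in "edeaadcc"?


Input: edeaadcc
Character counts:
  'a': 2
  'c': 2
  'd': 2
  'e': 2
Maximum frequency: 2

2


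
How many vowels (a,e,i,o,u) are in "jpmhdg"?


Input: jpmhdg
Checking each character:
  'j' at position 0: consonant
  'p' at position 1: consonant
  'm' at position 2: consonant
  'h' at position 3: consonant
  'd' at position 4: consonant
  'g' at position 5: consonant
Total vowels: 0

0


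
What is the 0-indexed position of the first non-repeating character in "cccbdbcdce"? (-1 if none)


Input: cccbdbcdce
Character frequencies:
  'b': 2
  'c': 5
  'd': 2
  'e': 1
Scanning left to right for freq == 1:
  Position 0 ('c'): freq=5, skip
  Position 1 ('c'): freq=5, skip
  Position 2 ('c'): freq=5, skip
  Position 3 ('b'): freq=2, skip
  Position 4 ('d'): freq=2, skip
  Position 5 ('b'): freq=2, skip
  Position 6 ('c'): freq=5, skip
  Position 7 ('d'): freq=2, skip
  Position 8 ('c'): freq=5, skip
  Position 9 ('e'): unique! => answer = 9

9


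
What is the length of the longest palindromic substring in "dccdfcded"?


Input: "dccdfcded"
Checking substrings for palindromes:
  [0:4] "dccd" (len 4) => palindrome
  [6:9] "ded" (len 3) => palindrome
  [1:3] "cc" (len 2) => palindrome
Longest palindromic substring: "dccd" with length 4

4


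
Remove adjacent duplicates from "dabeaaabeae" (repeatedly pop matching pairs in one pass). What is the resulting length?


Input: dabeaaabeae
Stack-based adjacent duplicate removal:
  Read 'd': push. Stack: d
  Read 'a': push. Stack: da
  Read 'b': push. Stack: dab
  Read 'e': push. Stack: dabe
  Read 'a': push. Stack: dabea
  Read 'a': matches stack top 'a' => pop. Stack: dabe
  Read 'a': push. Stack: dabea
  Read 'b': push. Stack: dabeab
  Read 'e': push. Stack: dabeabe
  Read 'a': push. Stack: dabeabea
  Read 'e': push. Stack: dabeabeae
Final stack: "dabeabeae" (length 9)

9


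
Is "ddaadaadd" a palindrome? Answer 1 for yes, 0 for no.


Input: ddaadaadd
Reversed: ddaadaadd
  Compare pos 0 ('d') with pos 8 ('d'): match
  Compare pos 1 ('d') with pos 7 ('d'): match
  Compare pos 2 ('a') with pos 6 ('a'): match
  Compare pos 3 ('a') with pos 5 ('a'): match
Result: palindrome

1


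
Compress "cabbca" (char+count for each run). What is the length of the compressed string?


Input: cabbca
Runs:
  'c' x 1 => "c1"
  'a' x 1 => "a1"
  'b' x 2 => "b2"
  'c' x 1 => "c1"
  'a' x 1 => "a1"
Compressed: "c1a1b2c1a1"
Compressed length: 10

10


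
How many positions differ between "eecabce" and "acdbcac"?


Comparing "eecabce" and "acdbcac" position by position:
  Position 0: 'e' vs 'a' => DIFFER
  Position 1: 'e' vs 'c' => DIFFER
  Position 2: 'c' vs 'd' => DIFFER
  Position 3: 'a' vs 'b' => DIFFER
  Position 4: 'b' vs 'c' => DIFFER
  Position 5: 'c' vs 'a' => DIFFER
  Position 6: 'e' vs 'c' => DIFFER
Positions that differ: 7

7


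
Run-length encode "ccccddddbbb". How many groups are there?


Input: ccccddddbbb
Scanning for consecutive runs:
  Group 1: 'c' x 4 (positions 0-3)
  Group 2: 'd' x 4 (positions 4-7)
  Group 3: 'b' x 3 (positions 8-10)
Total groups: 3

3


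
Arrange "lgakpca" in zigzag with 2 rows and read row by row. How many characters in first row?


Zigzag "lgakpca" into 2 rows:
Placing characters:
  'l' => row 0
  'g' => row 1
  'a' => row 0
  'k' => row 1
  'p' => row 0
  'c' => row 1
  'a' => row 0
Rows:
  Row 0: "lapa"
  Row 1: "gkc"
First row length: 4

4


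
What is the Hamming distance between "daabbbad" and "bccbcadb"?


Comparing "daabbbad" and "bccbcadb" position by position:
  Position 0: 'd' vs 'b' => differ
  Position 1: 'a' vs 'c' => differ
  Position 2: 'a' vs 'c' => differ
  Position 3: 'b' vs 'b' => same
  Position 4: 'b' vs 'c' => differ
  Position 5: 'b' vs 'a' => differ
  Position 6: 'a' vs 'd' => differ
  Position 7: 'd' vs 'b' => differ
Total differences (Hamming distance): 7

7


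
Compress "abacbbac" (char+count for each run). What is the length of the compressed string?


Input: abacbbac
Runs:
  'a' x 1 => "a1"
  'b' x 1 => "b1"
  'a' x 1 => "a1"
  'c' x 1 => "c1"
  'b' x 2 => "b2"
  'a' x 1 => "a1"
  'c' x 1 => "c1"
Compressed: "a1b1a1c1b2a1c1"
Compressed length: 14

14


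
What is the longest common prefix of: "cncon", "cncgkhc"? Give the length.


Words: cncon, cncgkhc
  Position 0: all 'c' => match
  Position 1: all 'n' => match
  Position 2: all 'c' => match
  Position 3: ('o', 'g') => mismatch, stop
LCP = "cnc" (length 3)

3


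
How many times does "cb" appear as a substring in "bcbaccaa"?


Searching for "cb" in "bcbaccaa"
Scanning each position:
  Position 0: "bc" => no
  Position 1: "cb" => MATCH
  Position 2: "ba" => no
  Position 3: "ac" => no
  Position 4: "cc" => no
  Position 5: "ca" => no
  Position 6: "aa" => no
Total occurrences: 1

1


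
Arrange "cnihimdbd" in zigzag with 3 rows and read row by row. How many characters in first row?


Zigzag "cnihimdbd" into 3 rows:
Placing characters:
  'c' => row 0
  'n' => row 1
  'i' => row 2
  'h' => row 1
  'i' => row 0
  'm' => row 1
  'd' => row 2
  'b' => row 1
  'd' => row 0
Rows:
  Row 0: "cid"
  Row 1: "nhmb"
  Row 2: "id"
First row length: 3

3


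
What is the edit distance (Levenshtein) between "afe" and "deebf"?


Computing edit distance: "afe" -> "deebf"
DP table:
           d    e    e    b    f
      0    1    2    3    4    5
  a   1    1    2    3    4    5
  f   2    2    2    3    4    4
  e   3    3    2    2    3    4
Edit distance = dp[3][5] = 4

4


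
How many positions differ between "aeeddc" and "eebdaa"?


Comparing "aeeddc" and "eebdaa" position by position:
  Position 0: 'a' vs 'e' => DIFFER
  Position 1: 'e' vs 'e' => same
  Position 2: 'e' vs 'b' => DIFFER
  Position 3: 'd' vs 'd' => same
  Position 4: 'd' vs 'a' => DIFFER
  Position 5: 'c' vs 'a' => DIFFER
Positions that differ: 4

4


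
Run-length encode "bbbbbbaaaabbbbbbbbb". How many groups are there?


Input: bbbbbbaaaabbbbbbbbb
Scanning for consecutive runs:
  Group 1: 'b' x 6 (positions 0-5)
  Group 2: 'a' x 4 (positions 6-9)
  Group 3: 'b' x 9 (positions 10-18)
Total groups: 3

3


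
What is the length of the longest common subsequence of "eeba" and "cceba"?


LCS of "eeba" and "cceba"
DP table:
           c    c    e    b    a
      0    0    0    0    0    0
  e   0    0    0    1    1    1
  e   0    0    0    1    1    1
  b   0    0    0    1    2    2
  a   0    0    0    1    2    3
LCS length = dp[4][5] = 3

3


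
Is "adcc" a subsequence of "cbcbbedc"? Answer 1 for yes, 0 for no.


Check if "adcc" is a subsequence of "cbcbbedc"
Greedy scan:
  Position 0 ('c'): no match needed
  Position 1 ('b'): no match needed
  Position 2 ('c'): no match needed
  Position 3 ('b'): no match needed
  Position 4 ('b'): no match needed
  Position 5 ('e'): no match needed
  Position 6 ('d'): no match needed
  Position 7 ('c'): no match needed
Only matched 0/4 characters => not a subsequence

0


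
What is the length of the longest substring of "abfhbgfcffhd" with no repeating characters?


Input: "abfhbgfcffhd"
Sliding window (track last position of each char):
  Position 0 ('a'): window [0,0] length 1 -- new best
  Position 1 ('b'): window [0,1] length 2 -- new best
  Position 2 ('f'): window [0,2] length 3 -- new best
  Position 3 ('h'): window [0,3] length 4 -- new best
  Position 4 ('b'): repeat (last at 1), move window start to 2
  Position 4 ('b'): window [2,4] length 3
  Position 5 ('g'): window [2,5] length 4
  Position 6 ('f'): repeat (last at 2), move window start to 3
  Position 6 ('f'): window [3,6] length 4
  Position 7 ('c'): window [3,7] length 5 -- new best
  Position 8 ('f'): repeat (last at 6), move window start to 7
  Position 8 ('f'): window [7,8] length 2
  Position 9 ('f'): repeat (last at 8), move window start to 9
  Position 9 ('f'): window [9,9] length 1
  Position 10 ('h'): window [9,10] length 2
  Position 11 ('d'): window [9,11] length 3
Longest substring with no repeats: "hbgfc" with length 5

5


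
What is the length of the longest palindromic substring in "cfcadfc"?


Input: "cfcadfc"
Checking substrings for palindromes:
  [0:3] "cfc" (len 3) => palindrome
Longest palindromic substring: "cfc" with length 3

3


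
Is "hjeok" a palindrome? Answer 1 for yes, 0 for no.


Input: hjeok
Reversed: koejh
  Compare pos 0 ('h') with pos 4 ('k'): MISMATCH
  Compare pos 1 ('j') with pos 3 ('o'): MISMATCH
Result: not a palindrome

0


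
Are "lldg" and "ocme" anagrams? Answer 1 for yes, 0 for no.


Strings: "lldg", "ocme"
Sorted first:  dgll
Sorted second: cemo
Differ at position 0: 'd' vs 'c' => not anagrams

0


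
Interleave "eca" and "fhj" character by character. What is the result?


Interleaving "eca" and "fhj":
  Position 0: 'e' from first, 'f' from second => "ef"
  Position 1: 'c' from first, 'h' from second => "ch"
  Position 2: 'a' from first, 'j' from second => "aj"
Result: efchaj

efchaj


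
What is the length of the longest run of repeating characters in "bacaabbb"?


Input: "bacaabbb"
Scanning for longest run:
  Position 1 ('a'): new char, reset run to 1
  Position 2 ('c'): new char, reset run to 1
  Position 3 ('a'): new char, reset run to 1
  Position 4 ('a'): continues run of 'a', length=2
  Position 5 ('b'): new char, reset run to 1
  Position 6 ('b'): continues run of 'b', length=2
  Position 7 ('b'): continues run of 'b', length=3
Longest run: 'b' with length 3

3


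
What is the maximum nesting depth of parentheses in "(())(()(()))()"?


Input: "(())(()(()))()"
Tracking depth:
  Position 0 '(': depth becomes 1
  Position 1 '(': depth becomes 2
  Position 2 ')': depth becomes 1
  Position 3 ')': depth becomes 0
  Position 4 '(': depth becomes 1
  Position 5 '(': depth becomes 2
  Position 6 ')': depth becomes 1
  Position 7 '(': depth becomes 2
  Position 8 '(': depth becomes 3
  Position 9 ')': depth becomes 2
  Position 10 ')': depth becomes 1
  Position 11 ')': depth becomes 0
  Position 12 '(': depth becomes 1
  Position 13 ')': depth becomes 0
Maximum depth reached: 3

3


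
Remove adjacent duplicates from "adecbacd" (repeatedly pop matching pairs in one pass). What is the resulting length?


Input: adecbacd
Stack-based adjacent duplicate removal:
  Read 'a': push. Stack: a
  Read 'd': push. Stack: ad
  Read 'e': push. Stack: ade
  Read 'c': push. Stack: adec
  Read 'b': push. Stack: adecb
  Read 'a': push. Stack: adecba
  Read 'c': push. Stack: adecbac
  Read 'd': push. Stack: adecbacd
Final stack: "adecbacd" (length 8)

8


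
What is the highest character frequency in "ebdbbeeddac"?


Input: ebdbbeeddac
Character counts:
  'a': 1
  'b': 3
  'c': 1
  'd': 3
  'e': 3
Maximum frequency: 3

3


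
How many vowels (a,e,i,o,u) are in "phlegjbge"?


Input: phlegjbge
Checking each character:
  'p' at position 0: consonant
  'h' at position 1: consonant
  'l' at position 2: consonant
  'e' at position 3: vowel (running total: 1)
  'g' at position 4: consonant
  'j' at position 5: consonant
  'b' at position 6: consonant
  'g' at position 7: consonant
  'e' at position 8: vowel (running total: 2)
Total vowels: 2

2


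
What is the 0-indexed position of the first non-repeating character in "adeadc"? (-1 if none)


Input: adeadc
Character frequencies:
  'a': 2
  'c': 1
  'd': 2
  'e': 1
Scanning left to right for freq == 1:
  Position 0 ('a'): freq=2, skip
  Position 1 ('d'): freq=2, skip
  Position 2 ('e'): unique! => answer = 2

2


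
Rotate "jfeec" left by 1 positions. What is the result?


Input: "jfeec", rotate left by 1
First 1 characters: "j"
Remaining characters: "feec"
Concatenate remaining + first: "feec" + "j" = "feecj"

feecj


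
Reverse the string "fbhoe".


Input: fbhoe
Reading characters right to left:
  Position 4: 'e'
  Position 3: 'o'
  Position 2: 'h'
  Position 1: 'b'
  Position 0: 'f'
Reversed: eohbf

eohbf


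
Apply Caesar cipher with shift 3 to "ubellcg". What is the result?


Caesar cipher: shift "ubellcg" by 3
  'u' (pos 20) + 3 = pos 23 = 'x'
  'b' (pos 1) + 3 = pos 4 = 'e'
  'e' (pos 4) + 3 = pos 7 = 'h'
  'l' (pos 11) + 3 = pos 14 = 'o'
  'l' (pos 11) + 3 = pos 14 = 'o'
  'c' (pos 2) + 3 = pos 5 = 'f'
  'g' (pos 6) + 3 = pos 9 = 'j'
Result: xehoofj

xehoofj


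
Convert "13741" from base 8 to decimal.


Input: "13741" in base 8
Positional expansion:
  Digit '1' (value 1) x 8^4 = 4096
  Digit '3' (value 3) x 8^3 = 1536
  Digit '7' (value 7) x 8^2 = 448
  Digit '4' (value 4) x 8^1 = 32
  Digit '1' (value 1) x 8^0 = 1
Sum = 6113

6113


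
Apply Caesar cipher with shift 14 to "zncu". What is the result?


Caesar cipher: shift "zncu" by 14
  'z' (pos 25) + 14 = pos 13 = 'n'
  'n' (pos 13) + 14 = pos 1 = 'b'
  'c' (pos 2) + 14 = pos 16 = 'q'
  'u' (pos 20) + 14 = pos 8 = 'i'
Result: nbqi

nbqi


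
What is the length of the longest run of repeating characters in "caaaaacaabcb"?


Input: "caaaaacaabcb"
Scanning for longest run:
  Position 1 ('a'): new char, reset run to 1
  Position 2 ('a'): continues run of 'a', length=2
  Position 3 ('a'): continues run of 'a', length=3
  Position 4 ('a'): continues run of 'a', length=4
  Position 5 ('a'): continues run of 'a', length=5
  Position 6 ('c'): new char, reset run to 1
  Position 7 ('a'): new char, reset run to 1
  Position 8 ('a'): continues run of 'a', length=2
  Position 9 ('b'): new char, reset run to 1
  Position 10 ('c'): new char, reset run to 1
  Position 11 ('b'): new char, reset run to 1
Longest run: 'a' with length 5

5


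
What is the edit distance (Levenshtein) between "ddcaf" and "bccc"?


Computing edit distance: "ddcaf" -> "bccc"
DP table:
           b    c    c    c
      0    1    2    3    4
  d   1    1    2    3    4
  d   2    2    2    3    4
  c   3    3    2    2    3
  a   4    4    3    3    3
  f   5    5    4    4    4
Edit distance = dp[5][4] = 4

4


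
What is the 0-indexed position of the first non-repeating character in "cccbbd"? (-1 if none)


Input: cccbbd
Character frequencies:
  'b': 2
  'c': 3
  'd': 1
Scanning left to right for freq == 1:
  Position 0 ('c'): freq=3, skip
  Position 1 ('c'): freq=3, skip
  Position 2 ('c'): freq=3, skip
  Position 3 ('b'): freq=2, skip
  Position 4 ('b'): freq=2, skip
  Position 5 ('d'): unique! => answer = 5

5


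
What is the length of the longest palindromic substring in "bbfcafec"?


Input: "bbfcafec"
Checking substrings for palindromes:
  [0:2] "bb" (len 2) => palindrome
Longest palindromic substring: "bb" with length 2

2


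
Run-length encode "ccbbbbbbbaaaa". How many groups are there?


Input: ccbbbbbbbaaaa
Scanning for consecutive runs:
  Group 1: 'c' x 2 (positions 0-1)
  Group 2: 'b' x 7 (positions 2-8)
  Group 3: 'a' x 4 (positions 9-12)
Total groups: 3

3


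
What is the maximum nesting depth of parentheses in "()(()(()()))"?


Input: "()(()(()()))"
Tracking depth:
  Position 0 '(': depth becomes 1
  Position 1 ')': depth becomes 0
  Position 2 '(': depth becomes 1
  Position 3 '(': depth becomes 2
  Position 4 ')': depth becomes 1
  Position 5 '(': depth becomes 2
  Position 6 '(': depth becomes 3
  Position 7 ')': depth becomes 2
  Position 8 '(': depth becomes 3
  Position 9 ')': depth becomes 2
  Position 10 ')': depth becomes 1
  Position 11 ')': depth becomes 0
Maximum depth reached: 3

3


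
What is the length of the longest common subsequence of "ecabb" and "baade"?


LCS of "ecabb" and "baade"
DP table:
           b    a    a    d    e
      0    0    0    0    0    0
  e   0    0    0    0    0    1
  c   0    0    0    0    0    1
  a   0    0    1    1    1    1
  b   0    1    1    1    1    1
  b   0    1    1    1    1    1
LCS length = dp[5][5] = 1

1


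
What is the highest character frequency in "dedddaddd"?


Input: dedddaddd
Character counts:
  'a': 1
  'd': 7
  'e': 1
Maximum frequency: 7

7


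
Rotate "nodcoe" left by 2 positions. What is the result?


Input: "nodcoe", rotate left by 2
First 2 characters: "no"
Remaining characters: "dcoe"
Concatenate remaining + first: "dcoe" + "no" = "dcoeno"

dcoeno


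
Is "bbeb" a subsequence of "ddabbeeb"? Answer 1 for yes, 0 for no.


Check if "bbeb" is a subsequence of "ddabbeeb"
Greedy scan:
  Position 0 ('d'): no match needed
  Position 1 ('d'): no match needed
  Position 2 ('a'): no match needed
  Position 3 ('b'): matches sub[0] = 'b'
  Position 4 ('b'): matches sub[1] = 'b'
  Position 5 ('e'): matches sub[2] = 'e'
  Position 6 ('e'): no match needed
  Position 7 ('b'): matches sub[3] = 'b'
All 4 characters matched => is a subsequence

1


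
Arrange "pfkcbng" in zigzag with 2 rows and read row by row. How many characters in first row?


Zigzag "pfkcbng" into 2 rows:
Placing characters:
  'p' => row 0
  'f' => row 1
  'k' => row 0
  'c' => row 1
  'b' => row 0
  'n' => row 1
  'g' => row 0
Rows:
  Row 0: "pkbg"
  Row 1: "fcn"
First row length: 4

4


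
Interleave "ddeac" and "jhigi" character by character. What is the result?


Interleaving "ddeac" and "jhigi":
  Position 0: 'd' from first, 'j' from second => "dj"
  Position 1: 'd' from first, 'h' from second => "dh"
  Position 2: 'e' from first, 'i' from second => "ei"
  Position 3: 'a' from first, 'g' from second => "ag"
  Position 4: 'c' from first, 'i' from second => "ci"
Result: djdheiagci

djdheiagci


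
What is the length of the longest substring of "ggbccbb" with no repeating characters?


Input: "ggbccbb"
Sliding window (track last position of each char):
  Position 0 ('g'): window [0,0] length 1 -- new best
  Position 1 ('g'): repeat (last at 0), move window start to 1
  Position 1 ('g'): window [1,1] length 1
  Position 2 ('b'): window [1,2] length 2 -- new best
  Position 3 ('c'): window [1,3] length 3 -- new best
  Position 4 ('c'): repeat (last at 3), move window start to 4
  Position 4 ('c'): window [4,4] length 1
  Position 5 ('b'): window [4,5] length 2
  Position 6 ('b'): repeat (last at 5), move window start to 6
  Position 6 ('b'): window [6,6] length 1
Longest substring with no repeats: "gbc" with length 3

3


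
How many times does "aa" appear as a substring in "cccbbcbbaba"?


Searching for "aa" in "cccbbcbbaba"
Scanning each position:
  Position 0: "cc" => no
  Position 1: "cc" => no
  Position 2: "cb" => no
  Position 3: "bb" => no
  Position 4: "bc" => no
  Position 5: "cb" => no
  Position 6: "bb" => no
  Position 7: "ba" => no
  Position 8: "ab" => no
  Position 9: "ba" => no
Total occurrences: 0

0


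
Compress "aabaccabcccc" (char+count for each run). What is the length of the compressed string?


Input: aabaccabcccc
Runs:
  'a' x 2 => "a2"
  'b' x 1 => "b1"
  'a' x 1 => "a1"
  'c' x 2 => "c2"
  'a' x 1 => "a1"
  'b' x 1 => "b1"
  'c' x 4 => "c4"
Compressed: "a2b1a1c2a1b1c4"
Compressed length: 14

14


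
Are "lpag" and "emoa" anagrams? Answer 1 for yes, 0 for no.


Strings: "lpag", "emoa"
Sorted first:  aglp
Sorted second: aemo
Differ at position 1: 'g' vs 'e' => not anagrams

0


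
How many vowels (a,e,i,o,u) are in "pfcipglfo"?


Input: pfcipglfo
Checking each character:
  'p' at position 0: consonant
  'f' at position 1: consonant
  'c' at position 2: consonant
  'i' at position 3: vowel (running total: 1)
  'p' at position 4: consonant
  'g' at position 5: consonant
  'l' at position 6: consonant
  'f' at position 7: consonant
  'o' at position 8: vowel (running total: 2)
Total vowels: 2

2


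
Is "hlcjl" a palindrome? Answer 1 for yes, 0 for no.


Input: hlcjl
Reversed: ljclh
  Compare pos 0 ('h') with pos 4 ('l'): MISMATCH
  Compare pos 1 ('l') with pos 3 ('j'): MISMATCH
Result: not a palindrome

0


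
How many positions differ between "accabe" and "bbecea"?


Comparing "accabe" and "bbecea" position by position:
  Position 0: 'a' vs 'b' => DIFFER
  Position 1: 'c' vs 'b' => DIFFER
  Position 2: 'c' vs 'e' => DIFFER
  Position 3: 'a' vs 'c' => DIFFER
  Position 4: 'b' vs 'e' => DIFFER
  Position 5: 'e' vs 'a' => DIFFER
Positions that differ: 6

6


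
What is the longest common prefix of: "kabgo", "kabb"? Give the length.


Words: kabgo, kabb
  Position 0: all 'k' => match
  Position 1: all 'a' => match
  Position 2: all 'b' => match
  Position 3: ('g', 'b') => mismatch, stop
LCP = "kab" (length 3)

3


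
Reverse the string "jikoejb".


Input: jikoejb
Reading characters right to left:
  Position 6: 'b'
  Position 5: 'j'
  Position 4: 'e'
  Position 3: 'o'
  Position 2: 'k'
  Position 1: 'i'
  Position 0: 'j'
Reversed: bjeokij

bjeokij


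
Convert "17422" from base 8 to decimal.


Input: "17422" in base 8
Positional expansion:
  Digit '1' (value 1) x 8^4 = 4096
  Digit '7' (value 7) x 8^3 = 3584
  Digit '4' (value 4) x 8^2 = 256
  Digit '2' (value 2) x 8^1 = 16
  Digit '2' (value 2) x 8^0 = 2
Sum = 7954

7954


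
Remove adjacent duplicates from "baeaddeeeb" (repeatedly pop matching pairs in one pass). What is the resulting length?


Input: baeaddeeeb
Stack-based adjacent duplicate removal:
  Read 'b': push. Stack: b
  Read 'a': push. Stack: ba
  Read 'e': push. Stack: bae
  Read 'a': push. Stack: baea
  Read 'd': push. Stack: baead
  Read 'd': matches stack top 'd' => pop. Stack: baea
  Read 'e': push. Stack: baeae
  Read 'e': matches stack top 'e' => pop. Stack: baea
  Read 'e': push. Stack: baeae
  Read 'b': push. Stack: baeaeb
Final stack: "baeaeb" (length 6)

6


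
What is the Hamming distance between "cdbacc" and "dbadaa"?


Comparing "cdbacc" and "dbadaa" position by position:
  Position 0: 'c' vs 'd' => differ
  Position 1: 'd' vs 'b' => differ
  Position 2: 'b' vs 'a' => differ
  Position 3: 'a' vs 'd' => differ
  Position 4: 'c' vs 'a' => differ
  Position 5: 'c' vs 'a' => differ
Total differences (Hamming distance): 6

6


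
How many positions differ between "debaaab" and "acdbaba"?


Comparing "debaaab" and "acdbaba" position by position:
  Position 0: 'd' vs 'a' => DIFFER
  Position 1: 'e' vs 'c' => DIFFER
  Position 2: 'b' vs 'd' => DIFFER
  Position 3: 'a' vs 'b' => DIFFER
  Position 4: 'a' vs 'a' => same
  Position 5: 'a' vs 'b' => DIFFER
  Position 6: 'b' vs 'a' => DIFFER
Positions that differ: 6

6


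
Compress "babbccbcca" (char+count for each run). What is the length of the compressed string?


Input: babbccbcca
Runs:
  'b' x 1 => "b1"
  'a' x 1 => "a1"
  'b' x 2 => "b2"
  'c' x 2 => "c2"
  'b' x 1 => "b1"
  'c' x 2 => "c2"
  'a' x 1 => "a1"
Compressed: "b1a1b2c2b1c2a1"
Compressed length: 14

14


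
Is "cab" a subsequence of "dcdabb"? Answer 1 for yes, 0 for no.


Check if "cab" is a subsequence of "dcdabb"
Greedy scan:
  Position 0 ('d'): no match needed
  Position 1 ('c'): matches sub[0] = 'c'
  Position 2 ('d'): no match needed
  Position 3 ('a'): matches sub[1] = 'a'
  Position 4 ('b'): matches sub[2] = 'b'
  Position 5 ('b'): no match needed
All 3 characters matched => is a subsequence

1


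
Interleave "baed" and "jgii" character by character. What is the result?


Interleaving "baed" and "jgii":
  Position 0: 'b' from first, 'j' from second => "bj"
  Position 1: 'a' from first, 'g' from second => "ag"
  Position 2: 'e' from first, 'i' from second => "ei"
  Position 3: 'd' from first, 'i' from second => "di"
Result: bjageidi

bjageidi


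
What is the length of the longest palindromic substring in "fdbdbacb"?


Input: "fdbdbacb"
Checking substrings for palindromes:
  [1:4] "dbd" (len 3) => palindrome
  [2:5] "bdb" (len 3) => palindrome
Longest palindromic substring: "dbd" with length 3

3


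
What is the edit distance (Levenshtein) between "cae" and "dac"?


Computing edit distance: "cae" -> "dac"
DP table:
           d    a    c
      0    1    2    3
  c   1    1    2    2
  a   2    2    1    2
  e   3    3    2    2
Edit distance = dp[3][3] = 2

2


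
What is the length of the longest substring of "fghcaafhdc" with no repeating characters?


Input: "fghcaafhdc"
Sliding window (track last position of each char):
  Position 0 ('f'): window [0,0] length 1 -- new best
  Position 1 ('g'): window [0,1] length 2 -- new best
  Position 2 ('h'): window [0,2] length 3 -- new best
  Position 3 ('c'): window [0,3] length 4 -- new best
  Position 4 ('a'): window [0,4] length 5 -- new best
  Position 5 ('a'): repeat (last at 4), move window start to 5
  Position 5 ('a'): window [5,5] length 1
  Position 6 ('f'): window [5,6] length 2
  Position 7 ('h'): window [5,7] length 3
  Position 8 ('d'): window [5,8] length 4
  Position 9 ('c'): window [5,9] length 5
Longest substring with no repeats: "fghca" with length 5

5


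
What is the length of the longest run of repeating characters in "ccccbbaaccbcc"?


Input: "ccccbbaaccbcc"
Scanning for longest run:
  Position 1 ('c'): continues run of 'c', length=2
  Position 2 ('c'): continues run of 'c', length=3
  Position 3 ('c'): continues run of 'c', length=4
  Position 4 ('b'): new char, reset run to 1
  Position 5 ('b'): continues run of 'b', length=2
  Position 6 ('a'): new char, reset run to 1
  Position 7 ('a'): continues run of 'a', length=2
  Position 8 ('c'): new char, reset run to 1
  Position 9 ('c'): continues run of 'c', length=2
  Position 10 ('b'): new char, reset run to 1
  Position 11 ('c'): new char, reset run to 1
  Position 12 ('c'): continues run of 'c', length=2
Longest run: 'c' with length 4

4


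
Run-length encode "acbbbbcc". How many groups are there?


Input: acbbbbcc
Scanning for consecutive runs:
  Group 1: 'a' x 1 (positions 0-0)
  Group 2: 'c' x 1 (positions 1-1)
  Group 3: 'b' x 4 (positions 2-5)
  Group 4: 'c' x 2 (positions 6-7)
Total groups: 4

4


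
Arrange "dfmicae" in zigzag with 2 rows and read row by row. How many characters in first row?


Zigzag "dfmicae" into 2 rows:
Placing characters:
  'd' => row 0
  'f' => row 1
  'm' => row 0
  'i' => row 1
  'c' => row 0
  'a' => row 1
  'e' => row 0
Rows:
  Row 0: "dmce"
  Row 1: "fia"
First row length: 4

4


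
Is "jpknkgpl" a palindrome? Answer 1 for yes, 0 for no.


Input: jpknkgpl
Reversed: lpgknkpj
  Compare pos 0 ('j') with pos 7 ('l'): MISMATCH
  Compare pos 1 ('p') with pos 6 ('p'): match
  Compare pos 2 ('k') with pos 5 ('g'): MISMATCH
  Compare pos 3 ('n') with pos 4 ('k'): MISMATCH
Result: not a palindrome

0


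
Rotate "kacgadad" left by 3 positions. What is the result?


Input: "kacgadad", rotate left by 3
First 3 characters: "kac"
Remaining characters: "gadad"
Concatenate remaining + first: "gadad" + "kac" = "gadadkac"

gadadkac


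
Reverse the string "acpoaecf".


Input: acpoaecf
Reading characters right to left:
  Position 7: 'f'
  Position 6: 'c'
  Position 5: 'e'
  Position 4: 'a'
  Position 3: 'o'
  Position 2: 'p'
  Position 1: 'c'
  Position 0: 'a'
Reversed: fceaopca

fceaopca


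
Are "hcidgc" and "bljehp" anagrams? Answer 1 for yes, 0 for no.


Strings: "hcidgc", "bljehp"
Sorted first:  ccdghi
Sorted second: behjlp
Differ at position 0: 'c' vs 'b' => not anagrams

0


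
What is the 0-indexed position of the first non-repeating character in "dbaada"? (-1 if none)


Input: dbaada
Character frequencies:
  'a': 3
  'b': 1
  'd': 2
Scanning left to right for freq == 1:
  Position 0 ('d'): freq=2, skip
  Position 1 ('b'): unique! => answer = 1

1


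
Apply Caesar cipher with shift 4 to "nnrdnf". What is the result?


Caesar cipher: shift "nnrdnf" by 4
  'n' (pos 13) + 4 = pos 17 = 'r'
  'n' (pos 13) + 4 = pos 17 = 'r'
  'r' (pos 17) + 4 = pos 21 = 'v'
  'd' (pos 3) + 4 = pos 7 = 'h'
  'n' (pos 13) + 4 = pos 17 = 'r'
  'f' (pos 5) + 4 = pos 9 = 'j'
Result: rrvhrj

rrvhrj


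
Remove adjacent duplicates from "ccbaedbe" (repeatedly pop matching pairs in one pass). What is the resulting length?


Input: ccbaedbe
Stack-based adjacent duplicate removal:
  Read 'c': push. Stack: c
  Read 'c': matches stack top 'c' => pop. Stack: (empty)
  Read 'b': push. Stack: b
  Read 'a': push. Stack: ba
  Read 'e': push. Stack: bae
  Read 'd': push. Stack: baed
  Read 'b': push. Stack: baedb
  Read 'e': push. Stack: baedbe
Final stack: "baedbe" (length 6)

6


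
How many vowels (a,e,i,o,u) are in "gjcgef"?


Input: gjcgef
Checking each character:
  'g' at position 0: consonant
  'j' at position 1: consonant
  'c' at position 2: consonant
  'g' at position 3: consonant
  'e' at position 4: vowel (running total: 1)
  'f' at position 5: consonant
Total vowels: 1

1


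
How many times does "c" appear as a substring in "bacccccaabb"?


Searching for "c" in "bacccccaabb"
Scanning each position:
  Position 0: "b" => no
  Position 1: "a" => no
  Position 2: "c" => MATCH
  Position 3: "c" => MATCH
  Position 4: "c" => MATCH
  Position 5: "c" => MATCH
  Position 6: "c" => MATCH
  Position 7: "a" => no
  Position 8: "a" => no
  Position 9: "b" => no
  Position 10: "b" => no
Total occurrences: 5

5


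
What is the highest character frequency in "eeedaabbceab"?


Input: eeedaabbceab
Character counts:
  'a': 3
  'b': 3
  'c': 1
  'd': 1
  'e': 4
Maximum frequency: 4

4


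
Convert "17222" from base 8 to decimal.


Input: "17222" in base 8
Positional expansion:
  Digit '1' (value 1) x 8^4 = 4096
  Digit '7' (value 7) x 8^3 = 3584
  Digit '2' (value 2) x 8^2 = 128
  Digit '2' (value 2) x 8^1 = 16
  Digit '2' (value 2) x 8^0 = 2
Sum = 7826

7826
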